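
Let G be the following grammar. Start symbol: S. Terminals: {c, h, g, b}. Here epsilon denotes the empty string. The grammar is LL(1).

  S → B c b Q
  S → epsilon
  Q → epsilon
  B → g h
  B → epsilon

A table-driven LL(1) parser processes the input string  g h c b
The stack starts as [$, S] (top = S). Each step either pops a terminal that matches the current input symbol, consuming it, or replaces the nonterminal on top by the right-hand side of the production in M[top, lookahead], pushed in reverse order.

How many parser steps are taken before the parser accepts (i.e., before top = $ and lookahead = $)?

step 1: stack=$ S  input=g h c b $  — expand S → B c b Q
step 2: stack=$ Q b c B  input=g h c b $  — expand B → g h
step 3: stack=$ Q b c h g  input=g h c b $  — match g
step 4: stack=$ Q b c h  input=h c b $  — match h
step 5: stack=$ Q b c  input=c b $  — match c
step 6: stack=$ Q b  input=b $  — match b
step 7: stack=$ Q  input=$  — expand Q → epsilon
Accept reached after 7 steps.

7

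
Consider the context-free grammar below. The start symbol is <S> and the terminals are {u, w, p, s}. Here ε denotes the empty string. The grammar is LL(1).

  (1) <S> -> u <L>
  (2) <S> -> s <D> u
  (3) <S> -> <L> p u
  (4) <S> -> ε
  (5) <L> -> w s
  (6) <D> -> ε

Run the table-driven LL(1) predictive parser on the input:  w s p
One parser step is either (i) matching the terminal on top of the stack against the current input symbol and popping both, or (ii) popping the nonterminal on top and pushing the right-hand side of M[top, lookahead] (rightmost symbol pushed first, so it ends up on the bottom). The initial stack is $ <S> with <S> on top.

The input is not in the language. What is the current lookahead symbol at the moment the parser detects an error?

step 1: stack=$ <S>  input=w s p $  — expand <S> -> <L> p u
step 2: stack=$ u p <L>  input=w s p $  — expand <L> -> w s
step 3: stack=$ u p s w  input=w s p $  — match w
step 4: stack=$ u p s  input=s p $  — match s
step 5: stack=$ u p  input=p $  — match p
step 6: stack=$ u  input=$  — error: top is terminal u but lookahead is $

$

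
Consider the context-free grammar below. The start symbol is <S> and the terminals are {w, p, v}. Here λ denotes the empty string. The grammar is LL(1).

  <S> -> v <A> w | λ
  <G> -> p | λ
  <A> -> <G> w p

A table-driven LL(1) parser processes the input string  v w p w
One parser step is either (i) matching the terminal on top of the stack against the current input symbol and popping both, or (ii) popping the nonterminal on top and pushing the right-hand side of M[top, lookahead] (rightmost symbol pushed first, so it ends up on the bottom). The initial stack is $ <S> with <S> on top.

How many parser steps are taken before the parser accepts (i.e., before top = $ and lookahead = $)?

     Stack        Input      Action
  1  $ <S>        v w p w $  expand <S> -> v <A> w
  2  $ w <A> v    v w p w $  match v
  3  $ w <A>      w p w $    expand <A> -> <G> w p
  4  $ w p w <G>  w p w $    expand <G> -> λ
  5  $ w p w      w p w $    match w
  6  $ w p        p w $      match p
  7  $ w          w $        match w
Accept reached after 7 steps.

7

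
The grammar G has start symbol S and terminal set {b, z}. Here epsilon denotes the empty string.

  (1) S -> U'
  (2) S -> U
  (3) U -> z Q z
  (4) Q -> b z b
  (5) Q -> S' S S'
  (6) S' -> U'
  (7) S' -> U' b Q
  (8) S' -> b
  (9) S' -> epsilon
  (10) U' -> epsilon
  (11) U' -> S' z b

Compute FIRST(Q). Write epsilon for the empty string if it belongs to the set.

FIRST(U) = {z}
FIRST(S) = {epsilon, b, z}  (via U', U)
FIRST(Q) = {epsilon, b, z}  (via S' S S')
FIRST(S') = {epsilon, b, z}  (via U', U' b Q)
FIRST(U') = {epsilon, b, z}  (via S' z b)

{epsilon, b, z}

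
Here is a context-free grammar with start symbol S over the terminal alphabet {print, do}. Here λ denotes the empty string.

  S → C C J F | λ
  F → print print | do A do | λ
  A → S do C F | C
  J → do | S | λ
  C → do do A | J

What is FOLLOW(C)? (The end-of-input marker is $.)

{$, do, print}

FIRST(F): from F→print print we get {print}; from F→do A do we get {do}; from F→λ we get {λ}. So FIRST(F) = {λ, do, print}.
FIRST(S): from S→C C J F we get {λ, do, print}; from S→λ we get {λ}. So FIRST(S) = {λ, do, print}.
FIRST(J): from J→do we get {do}; from J→S we get {λ, do, print}; from J→λ we get {λ}. So FIRST(J) = {λ, do, print}.
FIRST(C): from C→do do A we get {do}; from C→J we get {λ, do, print}. So FIRST(C) = {λ, do, print}.
FIRST(A): from A→S do C F we get {do, print}; from A→C we get {λ, do, print}. So FIRST(A) = {λ, do, print}.
FOLLOW(S) includes $ since S is the start symbol.
FOLLOW(S): in A→S do C F, S is followed by do C F with FIRST {do}; in J→S, the suffix after S is empty, so FOLLOW(S) ⊇ FOLLOW(J) = {$, do, print}. Thus FOLLOW(S) = {$, do, print}.
FOLLOW(F): in S→C C J F, the suffix after F is empty, so FOLLOW(F) ⊇ FOLLOW(S) = {$, do, print}; in A→S do C F, the suffix after F is empty, so FOLLOW(F) ⊇ FOLLOW(A) = {$, do, print}. Thus FOLLOW(F) = {$, do, print}.
FOLLOW(A): in F→do A do, A is followed by do with FIRST {do}; in C→do do A, the suffix after A is empty, so FOLLOW(A) ⊇ FOLLOW(C) = {$, do, print}. Thus FOLLOW(A) = {$, do, print}.
FOLLOW(C): in S→C C J F (occurrence 1), C is followed by C J F with FIRST {λ, do, print}; in S→C C J F (occurrence 1), the suffix after C is nullable, so FOLLOW(C) ⊇ FOLLOW(S) = {$, do, print}; in S→C C J F (occurrence 2), C is followed by J F with FIRST {λ, do, print}; in S→C C J F (occurrence 2), the suffix after C is nullable, so FOLLOW(C) ⊇ FOLLOW(S) = {$, do, print}; in A→S do C F, C is followed by F with FIRST {λ, do, print}; in A→S do C F, the suffix after C is nullable, so FOLLOW(C) ⊇ FOLLOW(A) = {$, do, print}; in A→C, the suffix after C is empty, so FOLLOW(C) ⊇ FOLLOW(A) = {$, do, print}. Thus FOLLOW(C) = {$, do, print}.
FOLLOW(J): in S→C C J F, J is followed by F with FIRST {λ, do, print}; in S→C C J F, the suffix after J is nullable, so FOLLOW(J) ⊇ FOLLOW(S) = {$, do, print}; in C→J, the suffix after J is empty, so FOLLOW(J) ⊇ FOLLOW(C) = {$, do, print}. Thus FOLLOW(J) = {$, do, print}.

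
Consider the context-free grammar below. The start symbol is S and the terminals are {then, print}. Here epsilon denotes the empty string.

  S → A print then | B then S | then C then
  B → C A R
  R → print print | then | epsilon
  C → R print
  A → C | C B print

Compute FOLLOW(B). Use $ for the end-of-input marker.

FIRST(R) = {epsilon, print, then}
FIRST(C) = {print, then}  (via R print)
FIRST(B) = {print, then}  (via C A R)
FIRST(A) = {print, then}  (via C, C B print)
FIRST(S) = {print, then}  (via A print then, B then S)
FOLLOW(S) includes $ since S is the start symbol.
FOLLOW(S): in S→B then S, the suffix after S is empty (adds nothing new). Thus FOLLOW(S) = {$}.
FOLLOW(B): in S→B then S, B is followed by then S with FIRST {then}; in A→C B print, B is followed by print with FIRST {print}. Thus FOLLOW(B) = {print, then}.
FOLLOW(R): in B→C A R, the suffix after R is empty, so FOLLOW(R) ⊇ FOLLOW(B) = {print, then}; in C→R print, R is followed by print with FIRST {print}. Thus FOLLOW(R) = {print, then}.
FOLLOW(A): in S→A print then, A is followed by print then with FIRST {print}; in B→C A R, A is followed by R with FIRST {epsilon, print, then}; in B→C A R, the suffix after A is nullable, so FOLLOW(A) ⊇ FOLLOW(B) = {print, then}. Thus FOLLOW(A) = {print, then}.
FOLLOW(C): in S→then C then, C is followed by then with FIRST {then}; in B→C A R, C is followed by A R with FIRST {print, then}; in A→C, the suffix after C is empty, so FOLLOW(C) ⊇ FOLLOW(A) = {print, then}; in A→C B print, C is followed by B print with FIRST {print, then}. Thus FOLLOW(C) = {print, then}.

{print, then}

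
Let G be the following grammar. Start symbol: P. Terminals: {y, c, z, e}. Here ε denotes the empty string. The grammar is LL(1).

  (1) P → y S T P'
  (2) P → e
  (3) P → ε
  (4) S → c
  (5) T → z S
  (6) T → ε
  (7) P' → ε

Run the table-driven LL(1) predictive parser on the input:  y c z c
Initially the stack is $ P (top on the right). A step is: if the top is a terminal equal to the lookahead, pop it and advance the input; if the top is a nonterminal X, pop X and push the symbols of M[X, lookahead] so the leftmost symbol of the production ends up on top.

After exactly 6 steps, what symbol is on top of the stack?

S

     Stack       Input      Action
  1  $ P         y c z c $  expand P → y S T P'
  2  $ P' T S y  y c z c $  match y
  3  $ P' T S    c z c $    expand S → c
  4  $ P' T c    c z c $    match c
  5  $ P' T      z c $      expand T → z S
  6  $ P' S z    z c $      match z
Stack after step 6: $ P' S (top = S).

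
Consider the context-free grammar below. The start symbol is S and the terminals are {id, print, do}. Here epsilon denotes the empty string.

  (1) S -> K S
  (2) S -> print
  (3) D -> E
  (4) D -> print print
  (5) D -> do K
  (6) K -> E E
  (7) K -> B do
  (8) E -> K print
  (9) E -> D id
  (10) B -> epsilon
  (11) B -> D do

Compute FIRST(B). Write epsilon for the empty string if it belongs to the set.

FIRST(S) = {do, print}  (via K S)
FIRST(D) = {do, print}  (via E)
FIRST(B) = {epsilon, do, print}  (via D do)
FIRST(K) = {do, print}  (via E E, B do)
FIRST(E) = {do, print}  (via K print, D id)

{epsilon, do, print}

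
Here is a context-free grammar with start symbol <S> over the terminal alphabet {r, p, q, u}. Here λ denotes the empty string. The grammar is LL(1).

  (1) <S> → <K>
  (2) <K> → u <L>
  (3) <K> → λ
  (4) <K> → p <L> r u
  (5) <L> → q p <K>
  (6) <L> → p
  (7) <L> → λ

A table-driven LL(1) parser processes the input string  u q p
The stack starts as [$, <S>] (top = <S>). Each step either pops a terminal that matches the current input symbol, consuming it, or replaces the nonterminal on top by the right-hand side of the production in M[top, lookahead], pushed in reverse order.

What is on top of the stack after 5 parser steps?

p

step 1: stack=$ <S>  input=u q p $  — expand <S> → <K>
step 2: stack=$ <K>  input=u q p $  — expand <K> → u <L>
step 3: stack=$ <L> u  input=u q p $  — match u
step 4: stack=$ <L>  input=q p $  — expand <L> → q p <K>
step 5: stack=$ <K> p q  input=q p $  — match q
Stack after step 5: $ <K> p (top = p).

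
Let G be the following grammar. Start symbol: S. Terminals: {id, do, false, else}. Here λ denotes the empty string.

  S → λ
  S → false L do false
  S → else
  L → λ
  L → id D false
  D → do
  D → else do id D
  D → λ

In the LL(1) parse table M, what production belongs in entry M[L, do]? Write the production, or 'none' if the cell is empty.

L → λ

FIRST(S) = {λ, else, false}
FIRST(L) = {λ, id}
FIRST(D) = {λ, do, else}
FOLLOW(S) includes $ since S is the start symbol.
FOLLOW(L): in S→false L do false, L is followed by do false with FIRST {do}. Thus FOLLOW(L) = {do}.
For L → λ: FIRST(λ) = {λ}, so it goes in M[L, t] for t ∈ {}; since λ ∈ FIRST, also for every t ∈ FOLLOW(L) = {do}.
For L → id D false: FIRST(id D false) = {id}, so it goes in M[L, t] for t ∈ {id}.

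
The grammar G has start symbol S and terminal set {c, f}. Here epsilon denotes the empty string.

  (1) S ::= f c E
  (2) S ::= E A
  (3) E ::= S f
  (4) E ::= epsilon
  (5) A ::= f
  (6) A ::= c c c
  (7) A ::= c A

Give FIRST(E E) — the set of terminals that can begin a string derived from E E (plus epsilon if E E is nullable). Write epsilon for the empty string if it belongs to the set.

{epsilon, c, f}

FIRST(A): from A::=f we get {f}; from A::=c c c we get {c}; from A::=c A we get {c}. So FIRST(A) = {c, f}.
FIRST(S): from S::=f c E we get {f}; from S::=E A we get {c, f}. So FIRST(S) = {c, f}.
FIRST(E): from E::=S f we get {c, f}; from E::=epsilon we get {epsilon}. So FIRST(E) = {epsilon, c, f}.
FIRST(E E): take FIRST of each symbol in turn, carrying on past any symbol whose FIRST contains epsilon; result {epsilon, c, f}.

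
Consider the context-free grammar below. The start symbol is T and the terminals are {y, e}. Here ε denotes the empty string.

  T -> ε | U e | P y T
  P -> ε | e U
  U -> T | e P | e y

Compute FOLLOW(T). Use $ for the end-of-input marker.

FIRST(P) = {ε, e}
FIRST(T) = {ε, e, y}  (via U e, P y T)
FIRST(U) = {ε, e, y}  (via T)
FOLLOW(T) includes $ since T is the start symbol.
FOLLOW(T): in T->P y T, the suffix after T is empty (adds nothing new); in U->T, the suffix after T is empty, so FOLLOW(T) ⊇ FOLLOW(U) = {e, y}. Thus FOLLOW(T) = {$, e, y}.
FOLLOW(P): in T->P y T, P is followed by y T with FIRST {y}; in U->e P, the suffix after P is empty, so FOLLOW(P) ⊇ FOLLOW(U) = {e, y}. Thus FOLLOW(P) = {e, y}.
FOLLOW(U): in T->U e, U is followed by e with FIRST {e}; in P->e U, the suffix after U is empty, so FOLLOW(U) ⊇ FOLLOW(P) = {e, y}. Thus FOLLOW(U) = {e, y}.

{$, e, y}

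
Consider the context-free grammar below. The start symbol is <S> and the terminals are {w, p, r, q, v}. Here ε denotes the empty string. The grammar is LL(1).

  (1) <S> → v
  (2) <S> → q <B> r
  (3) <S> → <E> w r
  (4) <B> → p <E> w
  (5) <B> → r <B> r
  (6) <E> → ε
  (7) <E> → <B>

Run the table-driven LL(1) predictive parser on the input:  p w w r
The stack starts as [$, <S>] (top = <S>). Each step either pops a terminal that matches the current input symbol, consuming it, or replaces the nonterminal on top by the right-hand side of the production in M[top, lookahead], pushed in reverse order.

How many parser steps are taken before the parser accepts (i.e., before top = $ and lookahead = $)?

8

step 1: stack=$ <S>  input=p w w r $  — expand <S> → <E> w r
step 2: stack=$ r w <E>  input=p w w r $  — expand <E> → <B>
step 3: stack=$ r w <B>  input=p w w r $  — expand <B> → p <E> w
step 4: stack=$ r w w <E> p  input=p w w r $  — match p
step 5: stack=$ r w w <E>  input=w w r $  — expand <E> → ε
step 6: stack=$ r w w  input=w w r $  — match w
step 7: stack=$ r w  input=w r $  — match w
step 8: stack=$ r  input=r $  — match r
Accept reached after 8 steps.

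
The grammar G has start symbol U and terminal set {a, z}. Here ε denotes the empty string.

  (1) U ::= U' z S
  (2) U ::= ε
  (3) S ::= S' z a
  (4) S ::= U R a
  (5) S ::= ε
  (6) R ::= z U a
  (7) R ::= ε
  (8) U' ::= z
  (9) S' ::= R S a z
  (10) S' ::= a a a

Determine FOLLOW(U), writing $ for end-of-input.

FIRST(R): from R::=z U a we get {z}; from R::=ε we get {ε}. So FIRST(R) = {ε, z}.
FIRST(U'): from U'::=z we get {z}. So FIRST(U') = {z}.
FIRST(U): from U::=U' z S we get {z}; from U::=ε we get {ε}. So FIRST(U) = {ε, z}.
FIRST(S): from S::=S' z a we get {a, z}; from S::=U R a we get {a, z}; from S::=ε we get {ε}. So FIRST(S) = {ε, a, z}.
FIRST(S'): from S'::=R S a z we get {a, z}; from S'::=a a a we get {a}. So FIRST(S') = {a, z}.
FOLLOW(U) includes $ since U is the start symbol.
FOLLOW(U): in S::=U R a, U is followed by R a with FIRST {a, z}; in R::=z U a, U is followed by a with FIRST {a}. Thus FOLLOW(U) = {$, a, z}.
FOLLOW(S): in U::=U' z S, the suffix after S is empty, so FOLLOW(S) ⊇ FOLLOW(U) = {$, a, z}; in S'::=R S a z, S is followed by a z with FIRST {a}. Thus FOLLOW(S) = {$, a, z}.
FOLLOW(R): in S::=U R a, R is followed by a with FIRST {a}; in S'::=R S a z, R is followed by S a z with FIRST {a, z}. Thus FOLLOW(R) = {a, z}.
FOLLOW(U'): in U::=U' z S, U' is followed by z S with FIRST {z}. Thus FOLLOW(U') = {z}.
FOLLOW(S'): in S::=S' z a, S' is followed by z a with FIRST {z}. Thus FOLLOW(S') = {z}.

{$, a, z}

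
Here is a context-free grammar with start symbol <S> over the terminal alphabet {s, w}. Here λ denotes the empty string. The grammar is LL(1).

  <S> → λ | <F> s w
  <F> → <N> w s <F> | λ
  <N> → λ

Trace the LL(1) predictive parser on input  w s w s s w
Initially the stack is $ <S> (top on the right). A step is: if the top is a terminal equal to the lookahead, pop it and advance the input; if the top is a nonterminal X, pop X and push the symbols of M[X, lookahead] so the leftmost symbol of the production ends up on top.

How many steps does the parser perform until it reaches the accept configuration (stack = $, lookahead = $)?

12

      Stack              Input          Action
   1  $ <S>              w s w s s w $  expand <S> → <F> s w
   2  $ w s <F>          w s w s s w $  expand <F> → <N> w s <F>
   3  $ w s <F> s w <N>  w s w s s w $  expand <N> → λ
   4  $ w s <F> s w      w s w s s w $  match w
   5  $ w s <F> s        s w s s w $    match s
   6  $ w s <F>          w s s w $      expand <F> → <N> w s <F>
   7  $ w s <F> s w <N>  w s s w $      expand <N> → λ
   8  $ w s <F> s w      w s s w $      match w
   9  $ w s <F> s        s s w $        match s
  10  $ w s <F>          s w $          expand <F> → λ
  11  $ w s              s w $          match s
  12  $ w                w $            match w
Accept reached after 12 steps.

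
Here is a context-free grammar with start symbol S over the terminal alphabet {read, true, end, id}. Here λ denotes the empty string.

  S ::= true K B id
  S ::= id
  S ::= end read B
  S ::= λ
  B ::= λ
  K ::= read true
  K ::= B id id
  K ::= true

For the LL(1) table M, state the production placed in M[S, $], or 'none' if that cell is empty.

FIRST(S): from S::=true K B id we get {true}; from S::=id we get {id}; from S::=end read B we get {end}; from S::=λ we get {λ}. So FIRST(S) = {λ, end, id, true}.
FIRST(B): from B::=λ we get {λ}. So FIRST(B) = {λ}.
FIRST(K): from K::=read true we get {read}; from K::=B id id we get {id}; from K::=true we get {true}. So FIRST(K) = {id, read, true}.
FOLLOW(S) includes $ since S is the start symbol.
FOLLOW(S): S appears on no right-hand side. Thus FOLLOW(S) = {$}.
For S ::= true K B id: FIRST(true K B id) = {true}, so it goes in M[S, t] for t ∈ {true}.
For S ::= id: FIRST(id) = {id}, so it goes in M[S, t] for t ∈ {id}.
For S ::= end read B: FIRST(end read B) = {end}, so it goes in M[S, t] for t ∈ {end}.
For S ::= λ: FIRST(λ) = {λ}, so it goes in M[S, t] for t ∈ {}; since λ ∈ FIRST, also for every t ∈ FOLLOW(S) = {$}.

S ::= λ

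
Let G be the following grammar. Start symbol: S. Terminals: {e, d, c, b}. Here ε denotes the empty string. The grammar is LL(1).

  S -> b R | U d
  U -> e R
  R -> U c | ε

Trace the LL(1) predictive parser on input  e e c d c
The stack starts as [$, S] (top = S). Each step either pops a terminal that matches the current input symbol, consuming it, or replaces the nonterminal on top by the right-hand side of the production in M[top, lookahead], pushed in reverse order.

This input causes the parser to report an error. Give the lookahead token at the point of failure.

c

      Stack      Input        Action
   1  $ S        e e c d c $  expand S -> U d
   2  $ d U      e e c d c $  expand U -> e R
   3  $ d R e    e e c d c $  match e
   4  $ d R      e c d c $    expand R -> U c
   5  $ d c U    e c d c $    expand U -> e R
   6  $ d c R e  e c d c $    match e
   7  $ d c R    c d c $      expand R -> ε
   8  $ d c      c d c $      match c
   9  $ d        d c $        match d
  10  $          c $          error: stack empty but input remains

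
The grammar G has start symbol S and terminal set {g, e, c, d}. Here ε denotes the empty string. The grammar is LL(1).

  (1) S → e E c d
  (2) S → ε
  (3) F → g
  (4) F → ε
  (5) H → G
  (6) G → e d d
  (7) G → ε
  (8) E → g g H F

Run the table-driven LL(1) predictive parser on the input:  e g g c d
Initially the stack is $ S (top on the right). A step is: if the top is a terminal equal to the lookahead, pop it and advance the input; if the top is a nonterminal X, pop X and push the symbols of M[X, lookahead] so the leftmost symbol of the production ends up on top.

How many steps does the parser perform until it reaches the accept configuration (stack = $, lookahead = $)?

10

step 1: stack=$ S  input=e g g c d $  — expand S → e E c d
step 2: stack=$ d c E e  input=e g g c d $  — match e
step 3: stack=$ d c E  input=g g c d $  — expand E → g g H F
step 4: stack=$ d c F H g g  input=g g c d $  — match g
step 5: stack=$ d c F H g  input=g c d $  — match g
step 6: stack=$ d c F H  input=c d $  — expand H → G
step 7: stack=$ d c F G  input=c d $  — expand G → ε
step 8: stack=$ d c F  input=c d $  — expand F → ε
step 9: stack=$ d c  input=c d $  — match c
step 10: stack=$ d  input=d $  — match d
Accept reached after 10 steps.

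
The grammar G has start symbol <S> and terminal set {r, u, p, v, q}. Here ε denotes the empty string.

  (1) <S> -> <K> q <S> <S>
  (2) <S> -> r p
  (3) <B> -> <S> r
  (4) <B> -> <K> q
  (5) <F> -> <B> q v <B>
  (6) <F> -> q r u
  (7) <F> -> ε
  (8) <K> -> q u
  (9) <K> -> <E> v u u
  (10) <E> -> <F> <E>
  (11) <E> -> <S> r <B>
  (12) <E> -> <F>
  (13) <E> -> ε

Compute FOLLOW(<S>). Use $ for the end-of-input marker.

FIRST(<S>): from <S>-><K> q <S> <S> we get {q, r, v}; from <S>->r p we get {r}. So FIRST(<S>) = {q, r, v}.
FIRST(<B>): from <B>-><S> r we get {q, r, v}; from <B>-><K> q we get {q, r, v}. So FIRST(<B>) = {q, r, v}.
FIRST(<F>): from <F>-><B> q v <B> we get {q, r, v}; from <F>->q r u we get {q}; from <F>->ε we get {ε}. So FIRST(<F>) = {ε, q, r, v}.
FIRST(<E>): from <E>-><F> <E> we get {ε, q, r, v}; from <E>-><S> r <B> we get {q, r, v}; from <E>-><F> we get {ε, q, r, v}; from <E>->ε we get {ε}. So FIRST(<E>) = {ε, q, r, v}.
FIRST(<K>): from <K>->q u we get {q}; from <K>-><E> v u u we get {q, r, v}. So FIRST(<K>) = {q, r, v}.
FOLLOW(<S>) includes $ since <S> is the start symbol.
FOLLOW(<S>): in <S>-><K> q <S> <S> (occurrence 1), <S> is followed by <S> with FIRST {q, r, v}; in <S>-><K> q <S> <S> (occurrence 2), the suffix after <S> is empty (adds nothing new); in <B>-><S> r, <S> is followed by r with FIRST {r}; in <E>-><S> r <B>, <S> is followed by r <B> with FIRST {r}. Thus FOLLOW(<S>) = {$, q, r, v}.
FOLLOW(<K>): in <S>-><K> q <S> <S>, <K> is followed by q <S> <S> with FIRST {q}; in <B>-><K> q, <K> is followed by q with FIRST {q}. Thus FOLLOW(<K>) = {q}.
FOLLOW(<E>): in <K>-><E> v u u, <E> is followed by v u u with FIRST {v}; in <E>-><F> <E>, the suffix after <E> is empty (adds nothing new). Thus FOLLOW(<E>) = {v}.
FOLLOW(<F>): in <E>-><F> <E>, <F> is followed by <E> with FIRST {ε, q, r, v}; in <E>-><F> <E>, the suffix after <F> is nullable, so FOLLOW(<F>) ⊇ FOLLOW(<E>) = {v}; in <E>-><F>, the suffix after <F> is empty, so FOLLOW(<F>) ⊇ FOLLOW(<E>) = {v}. Thus FOLLOW(<F>) = {q, r, v}.
FOLLOW(<B>): in <F>-><B> q v <B> (occurrence 1), <B> is followed by q v <B> with FIRST {q}; in <F>-><B> q v <B> (occurrence 2), the suffix after <B> is empty, so FOLLOW(<B>) ⊇ FOLLOW(<F>) = {q, r, v}; in <E>-><S> r <B>, the suffix after <B> is empty, so FOLLOW(<B>) ⊇ FOLLOW(<E>) = {v}. Thus FOLLOW(<B>) = {q, r, v}.

{$, q, r, v}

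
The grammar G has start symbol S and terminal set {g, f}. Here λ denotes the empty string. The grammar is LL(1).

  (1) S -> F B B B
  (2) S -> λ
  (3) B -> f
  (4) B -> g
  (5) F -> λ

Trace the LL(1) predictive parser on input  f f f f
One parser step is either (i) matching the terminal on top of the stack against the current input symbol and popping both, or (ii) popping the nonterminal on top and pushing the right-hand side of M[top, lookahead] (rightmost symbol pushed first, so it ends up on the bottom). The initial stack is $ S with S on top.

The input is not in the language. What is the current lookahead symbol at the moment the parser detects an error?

f

step 1: stack=$ S  input=f f f f $  — expand S -> F B B B
step 2: stack=$ B B B F  input=f f f f $  — expand F -> λ
step 3: stack=$ B B B  input=f f f f $  — expand B -> f
step 4: stack=$ B B f  input=f f f f $  — match f
step 5: stack=$ B B  input=f f f $  — expand B -> f
step 6: stack=$ B f  input=f f f $  — match f
step 7: stack=$ B  input=f f $  — expand B -> f
step 8: stack=$ f  input=f f $  — match f
step 9: stack=$  input=f $  — error: stack empty but input remains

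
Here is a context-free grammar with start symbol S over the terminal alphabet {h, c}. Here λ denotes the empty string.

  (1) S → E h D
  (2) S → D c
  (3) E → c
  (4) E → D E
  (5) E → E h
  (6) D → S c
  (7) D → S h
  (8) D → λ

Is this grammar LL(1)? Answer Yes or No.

No

FIRST(S) = {c}
FIRST(E) = {c}
FIRST(D) = {λ, c}
FOLLOW(S) = {$, c, h}
FOLLOW(E) = {h}
FOLLOW(D) = {$, c, h}
Cell M[D, c] receives both D → S c and D → S h and D → λ — the grammar is not LL(1).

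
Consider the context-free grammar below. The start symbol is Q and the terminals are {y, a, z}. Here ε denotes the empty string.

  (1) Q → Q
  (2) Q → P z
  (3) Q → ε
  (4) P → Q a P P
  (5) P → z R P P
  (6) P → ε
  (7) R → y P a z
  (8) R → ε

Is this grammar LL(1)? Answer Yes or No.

No

FIRST(Q) = {ε, a, z}
FIRST(P) = {ε, a, z}
FIRST(R) = {ε, y}
FOLLOW(Q) = {$, a}
FOLLOW(P) = {a, z}
FOLLOW(R) = {a, z}
Cell M[P, a] receives both P → Q a P P and P → ε — the grammar is not LL(1).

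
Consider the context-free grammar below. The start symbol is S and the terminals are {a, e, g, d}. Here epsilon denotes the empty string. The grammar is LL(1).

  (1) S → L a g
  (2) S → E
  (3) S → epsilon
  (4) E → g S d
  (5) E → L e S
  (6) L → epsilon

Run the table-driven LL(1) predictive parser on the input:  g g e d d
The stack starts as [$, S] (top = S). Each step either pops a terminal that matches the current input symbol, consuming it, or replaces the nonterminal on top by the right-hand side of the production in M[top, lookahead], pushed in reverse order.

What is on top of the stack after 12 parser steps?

d

step 1: stack=$ S  input=g g e d d $  — expand S → E
step 2: stack=$ E  input=g g e d d $  — expand E → g S d
step 3: stack=$ d S g  input=g g e d d $  — match g
step 4: stack=$ d S  input=g e d d $  — expand S → E
step 5: stack=$ d E  input=g e d d $  — expand E → g S d
step 6: stack=$ d d S g  input=g e d d $  — match g
step 7: stack=$ d d S  input=e d d $  — expand S → E
step 8: stack=$ d d E  input=e d d $  — expand E → L e S
step 9: stack=$ d d S e L  input=e d d $  — expand L → epsilon
step 10: stack=$ d d S e  input=e d d $  — match e
step 11: stack=$ d d S  input=d d $  — expand S → epsilon
step 12: stack=$ d d  input=d d $  — match d
Stack after step 12: $ d (top = d).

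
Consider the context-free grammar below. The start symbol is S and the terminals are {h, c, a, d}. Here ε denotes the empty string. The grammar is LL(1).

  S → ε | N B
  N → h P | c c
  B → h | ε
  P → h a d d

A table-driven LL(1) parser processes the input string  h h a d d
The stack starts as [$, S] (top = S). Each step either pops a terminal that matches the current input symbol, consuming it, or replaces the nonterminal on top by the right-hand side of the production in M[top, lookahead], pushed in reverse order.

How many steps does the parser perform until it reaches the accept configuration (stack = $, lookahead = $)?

9

     Stack        Input        Action
  1  $ S          h h a d d $  expand S → N B
  2  $ B N        h h a d d $  expand N → h P
  3  $ B P h      h h a d d $  match h
  4  $ B P        h a d d $    expand P → h a d d
  5  $ B d d a h  h a d d $    match h
  6  $ B d d a    a d d $      match a
  7  $ B d d      d d $        match d
  8  $ B d        d $          match d
  9  $ B          $            expand B → ε
Accept reached after 9 steps.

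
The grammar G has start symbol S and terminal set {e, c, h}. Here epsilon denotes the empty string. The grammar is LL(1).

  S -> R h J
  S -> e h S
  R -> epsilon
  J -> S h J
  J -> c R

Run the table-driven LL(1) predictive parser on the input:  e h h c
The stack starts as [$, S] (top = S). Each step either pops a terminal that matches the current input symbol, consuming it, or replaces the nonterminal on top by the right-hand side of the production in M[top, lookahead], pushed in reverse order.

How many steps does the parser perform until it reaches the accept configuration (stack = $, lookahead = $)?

     Stack    Input      Action
  1  $ S      e h h c $  expand S -> e h S
  2  $ S h e  e h h c $  match e
  3  $ S h    h h c $    match h
  4  $ S      h c $      expand S -> R h J
  5  $ J h R  h c $      expand R -> epsilon
  6  $ J h    h c $      match h
  7  $ J      c $        expand J -> c R
  8  $ R c    c $        match c
  9  $ R      $          expand R -> epsilon
Accept reached after 9 steps.

9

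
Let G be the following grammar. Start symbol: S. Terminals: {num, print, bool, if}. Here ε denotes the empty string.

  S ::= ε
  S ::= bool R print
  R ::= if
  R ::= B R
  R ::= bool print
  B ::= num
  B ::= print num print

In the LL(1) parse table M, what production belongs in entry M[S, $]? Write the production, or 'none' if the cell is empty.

FIRST(S): from S::=ε we get {ε}; from S::=bool R print we get {bool}. So FIRST(S) = {ε, bool}.
FIRST(B): from B::=num we get {num}; from B::=print num print we get {print}. So FIRST(B) = {num, print}.
FIRST(R): from R::=if we get {if}; from R::=B R we get {num, print}; from R::=bool print we get {bool}. So FIRST(R) = {bool, if, num, print}.
FOLLOW(S) includes $ since S is the start symbol.
FOLLOW(S): S appears on no right-hand side. Thus FOLLOW(S) = {$}.
For S ::= ε: FIRST(ε) = {ε}, so it goes in M[S, t] for t ∈ {}; since ε ∈ FIRST, also for every t ∈ FOLLOW(S) = {$}.
For S ::= bool R print: FIRST(bool R print) = {bool}, so it goes in M[S, t] for t ∈ {bool}.

S ::= ε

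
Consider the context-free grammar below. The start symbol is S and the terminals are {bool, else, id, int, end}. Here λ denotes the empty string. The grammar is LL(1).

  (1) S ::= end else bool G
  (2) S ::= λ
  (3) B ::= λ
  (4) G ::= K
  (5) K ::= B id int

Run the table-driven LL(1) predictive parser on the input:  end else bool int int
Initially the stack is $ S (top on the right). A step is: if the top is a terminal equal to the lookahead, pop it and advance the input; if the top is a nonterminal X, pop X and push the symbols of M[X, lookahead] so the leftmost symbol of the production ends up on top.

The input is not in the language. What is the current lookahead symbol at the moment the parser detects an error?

     Stack              Input                    Action
  1  $ S                end else bool int int $  expand S ::= end else bool G
  2  $ G bool else end  end else bool int int $  match end
  3  $ G bool else      else bool int int $      match else
  4  $ G bool           bool int int $           match bool
  5  $ G                int int $                error: M[G, int] is empty

int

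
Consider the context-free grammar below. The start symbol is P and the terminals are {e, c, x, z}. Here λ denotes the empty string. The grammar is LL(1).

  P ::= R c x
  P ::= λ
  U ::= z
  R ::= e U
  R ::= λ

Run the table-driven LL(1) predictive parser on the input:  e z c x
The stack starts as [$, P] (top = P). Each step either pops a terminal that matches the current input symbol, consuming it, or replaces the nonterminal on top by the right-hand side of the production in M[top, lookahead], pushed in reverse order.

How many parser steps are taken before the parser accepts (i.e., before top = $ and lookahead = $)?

     Stack      Input      Action
  1  $ P        e z c x $  expand P ::= R c x
  2  $ x c R    e z c x $  expand R ::= e U
  3  $ x c U e  e z c x $  match e
  4  $ x c U    z c x $    expand U ::= z
  5  $ x c z    z c x $    match z
  6  $ x c      c x $      match c
  7  $ x        x $        match x
Accept reached after 7 steps.

7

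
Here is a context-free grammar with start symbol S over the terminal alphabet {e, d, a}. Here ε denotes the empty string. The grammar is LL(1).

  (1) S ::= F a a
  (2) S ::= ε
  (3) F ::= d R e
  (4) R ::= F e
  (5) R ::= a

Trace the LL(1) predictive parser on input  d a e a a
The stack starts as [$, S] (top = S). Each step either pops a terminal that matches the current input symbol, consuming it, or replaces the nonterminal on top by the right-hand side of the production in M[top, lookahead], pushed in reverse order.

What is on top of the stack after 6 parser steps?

a

step 1: stack=$ S  input=d a e a a $  — expand S ::= F a a
step 2: stack=$ a a F  input=d a e a a $  — expand F ::= d R e
step 3: stack=$ a a e R d  input=d a e a a $  — match d
step 4: stack=$ a a e R  input=a e a a $  — expand R ::= a
step 5: stack=$ a a e a  input=a e a a $  — match a
step 6: stack=$ a a e  input=e a a $  — match e
Stack after step 6: $ a a (top = a).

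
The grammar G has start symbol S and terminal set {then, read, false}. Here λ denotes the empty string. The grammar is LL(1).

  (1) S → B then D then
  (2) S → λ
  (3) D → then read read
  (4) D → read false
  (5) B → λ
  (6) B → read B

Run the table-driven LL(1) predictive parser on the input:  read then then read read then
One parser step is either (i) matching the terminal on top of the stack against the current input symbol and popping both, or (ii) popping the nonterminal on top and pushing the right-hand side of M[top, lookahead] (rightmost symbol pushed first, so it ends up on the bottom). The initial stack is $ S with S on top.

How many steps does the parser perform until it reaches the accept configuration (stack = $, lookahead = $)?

step 1: stack=$ S  input=read then then read read then $  — expand S → B then D then
step 2: stack=$ then D then B  input=read then then read read then $  — expand B → read B
step 3: stack=$ then D then B read  input=read then then read read then $  — match read
step 4: stack=$ then D then B  input=then then read read then $  — expand B → λ
step 5: stack=$ then D then  input=then then read read then $  — match then
step 6: stack=$ then D  input=then read read then $  — expand D → then read read
step 7: stack=$ then read read then  input=then read read then $  — match then
step 8: stack=$ then read read  input=read read then $  — match read
step 9: stack=$ then read  input=read then $  — match read
step 10: stack=$ then  input=then $  — match then
Accept reached after 10 steps.

10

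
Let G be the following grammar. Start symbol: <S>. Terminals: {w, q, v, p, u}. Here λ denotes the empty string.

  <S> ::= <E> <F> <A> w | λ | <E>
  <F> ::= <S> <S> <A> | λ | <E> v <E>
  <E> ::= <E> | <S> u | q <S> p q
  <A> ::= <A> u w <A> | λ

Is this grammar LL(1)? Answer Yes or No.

No

FIRST(<S>) = {λ, q, u}
FIRST(<F>) = {λ, q, u}
FIRST(<E>) = {q, u}
FIRST(<A>) = {λ, u}
FOLLOW(<S>) = {$, p, q, u, w}
FOLLOW(<F>) = {u, w}
FOLLOW(<E>) = {$, p, q, u, v, w}
FOLLOW(<A>) = {u, w}
Cell M[<A>, u] receives both <A> ::= <A> u w <A> and <A> ::= λ — the grammar is not LL(1).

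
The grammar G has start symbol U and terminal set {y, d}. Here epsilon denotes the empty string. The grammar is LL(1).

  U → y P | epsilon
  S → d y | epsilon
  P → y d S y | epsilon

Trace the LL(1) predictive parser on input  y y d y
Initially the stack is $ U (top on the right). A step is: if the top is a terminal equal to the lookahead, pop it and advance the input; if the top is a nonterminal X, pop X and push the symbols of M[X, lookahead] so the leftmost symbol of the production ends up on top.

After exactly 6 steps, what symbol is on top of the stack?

     Stack      Input      Action
  1  $ U        y y d y $  expand U → y P
  2  $ P y      y y d y $  match y
  3  $ P        y d y $    expand P → y d S y
  4  $ y S d y  y d y $    match y
  5  $ y S d    d y $      match d
  6  $ y S      y $        expand S → epsilon
Stack after step 6: $ y (top = y).

y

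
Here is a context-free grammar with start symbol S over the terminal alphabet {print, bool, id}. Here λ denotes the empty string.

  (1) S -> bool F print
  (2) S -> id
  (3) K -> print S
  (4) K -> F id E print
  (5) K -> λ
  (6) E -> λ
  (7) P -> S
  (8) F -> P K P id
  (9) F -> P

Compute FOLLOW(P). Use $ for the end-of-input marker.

{bool, id, print}

FIRST(S) = {bool, id}
FIRST(E) = {λ}
FIRST(P) = {bool, id}  (via S)
FIRST(F) = {bool, id}  (via P K P id, P)
FIRST(K) = {λ, bool, id, print}  (via F id E print)
FOLLOW(S) includes $ since S is the start symbol.
FOLLOW(K): in F->P K P id, K is followed by P id with FIRST {bool, id}. Thus FOLLOW(K) = {bool, id}.
FOLLOW(E): in K->F id E print, E is followed by print with FIRST {print}. Thus FOLLOW(E) = {print}.
FOLLOW(F): in S->bool F print, F is followed by print with FIRST {print}; in K->F id E print, F is followed by id E print with FIRST {id}. Thus FOLLOW(F) = {id, print}.
FOLLOW(P): in F->P K P id (occurrence 1), P is followed by K P id with FIRST {bool, id, print}; in F->P K P id (occurrence 2), P is followed by id with FIRST {id}; in F->P, the suffix after P is empty, so FOLLOW(P) ⊇ FOLLOW(F) = {id, print}. Thus FOLLOW(P) = {bool, id, print}.
FOLLOW(S): in K->print S, the suffix after S is empty, so FOLLOW(S) ⊇ FOLLOW(K) = {bool, id}; in P->S, the suffix after S is empty, so FOLLOW(S) ⊇ FOLLOW(P) = {bool, id, print}. Thus FOLLOW(S) = {$, bool, id, print}.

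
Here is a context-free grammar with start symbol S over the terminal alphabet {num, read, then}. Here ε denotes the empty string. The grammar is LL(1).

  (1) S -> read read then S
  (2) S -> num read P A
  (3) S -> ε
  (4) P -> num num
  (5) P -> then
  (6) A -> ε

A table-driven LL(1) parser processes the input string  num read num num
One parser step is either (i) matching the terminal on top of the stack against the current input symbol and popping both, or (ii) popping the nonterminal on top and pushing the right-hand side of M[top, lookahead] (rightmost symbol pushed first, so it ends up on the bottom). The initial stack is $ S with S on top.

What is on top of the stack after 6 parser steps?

     Stack           Input               Action
  1  $ S             num read num num $  expand S -> num read P A
  2  $ A P read num  num read num num $  match num
  3  $ A P read      read num num $      match read
  4  $ A P           num num $           expand P -> num num
  5  $ A num num     num num $           match num
  6  $ A num         num $               match num
Stack after step 6: $ A (top = A).

A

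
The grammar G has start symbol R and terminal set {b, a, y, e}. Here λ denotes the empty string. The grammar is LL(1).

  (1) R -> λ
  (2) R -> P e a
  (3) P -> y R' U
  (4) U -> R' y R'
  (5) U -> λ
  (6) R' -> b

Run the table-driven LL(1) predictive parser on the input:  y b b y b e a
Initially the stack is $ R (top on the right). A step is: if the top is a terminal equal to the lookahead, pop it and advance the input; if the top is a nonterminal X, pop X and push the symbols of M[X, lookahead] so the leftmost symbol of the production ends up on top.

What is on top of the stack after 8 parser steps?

y

step 1: stack=$ R  input=y b b y b e a $  — expand R -> P e a
step 2: stack=$ a e P  input=y b b y b e a $  — expand P -> y R' U
step 3: stack=$ a e U R' y  input=y b b y b e a $  — match y
step 4: stack=$ a e U R'  input=b b y b e a $  — expand R' -> b
step 5: stack=$ a e U b  input=b b y b e a $  — match b
step 6: stack=$ a e U  input=b y b e a $  — expand U -> R' y R'
step 7: stack=$ a e R' y R'  input=b y b e a $  — expand R' -> b
step 8: stack=$ a e R' y b  input=b y b e a $  — match b
Stack after step 8: $ a e R' y (top = y).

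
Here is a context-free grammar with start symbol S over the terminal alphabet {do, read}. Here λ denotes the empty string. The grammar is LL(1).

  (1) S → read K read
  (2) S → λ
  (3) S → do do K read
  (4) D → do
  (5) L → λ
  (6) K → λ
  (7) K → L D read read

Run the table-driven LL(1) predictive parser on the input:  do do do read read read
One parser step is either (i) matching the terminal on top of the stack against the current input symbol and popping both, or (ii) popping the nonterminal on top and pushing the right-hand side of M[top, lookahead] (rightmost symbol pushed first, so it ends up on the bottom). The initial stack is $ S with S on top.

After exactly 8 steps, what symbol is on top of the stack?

read

     Stack                 Input                      Action
  1  $ S                   do do do read read read $  expand S → do do K read
  2  $ read K do do        do do do read read read $  match do
  3  $ read K do           do do read read read $     match do
  4  $ read K              do read read read $        expand K → L D read read
  5  $ read read read D L  do read read read $        expand L → λ
  6  $ read read read D    do read read read $        expand D → do
  7  $ read read read do   do read read read $        match do
  8  $ read read read      read read read $           match read
Stack after step 8: $ read read (top = read).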